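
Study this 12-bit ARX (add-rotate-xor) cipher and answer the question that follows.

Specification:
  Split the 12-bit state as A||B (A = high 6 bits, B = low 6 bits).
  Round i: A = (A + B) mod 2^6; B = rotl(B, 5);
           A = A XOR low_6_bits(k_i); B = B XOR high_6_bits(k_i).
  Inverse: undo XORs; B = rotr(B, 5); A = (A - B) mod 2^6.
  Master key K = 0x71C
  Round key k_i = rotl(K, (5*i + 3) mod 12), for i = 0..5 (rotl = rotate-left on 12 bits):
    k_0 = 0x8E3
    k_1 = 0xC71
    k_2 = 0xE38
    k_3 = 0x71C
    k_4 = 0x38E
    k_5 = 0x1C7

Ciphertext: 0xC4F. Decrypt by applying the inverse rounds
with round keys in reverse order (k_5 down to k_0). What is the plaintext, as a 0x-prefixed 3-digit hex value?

s_0 = ciphertext = 0xC4F
s_1 = InvRound(s_0, k_5) = 0x990
s_2 = InvRound(s_1, k_4) = 0xB3C
s_3 = InvRound(s_2, k_3) = 0xBC1
s_4 = InvRound(s_3, k_2) = 0x933
s_5 = InvRound(s_4, k_1) = 0x444
s_6 = InvRound(s_5, k_0) = 0x8CF

0x8CF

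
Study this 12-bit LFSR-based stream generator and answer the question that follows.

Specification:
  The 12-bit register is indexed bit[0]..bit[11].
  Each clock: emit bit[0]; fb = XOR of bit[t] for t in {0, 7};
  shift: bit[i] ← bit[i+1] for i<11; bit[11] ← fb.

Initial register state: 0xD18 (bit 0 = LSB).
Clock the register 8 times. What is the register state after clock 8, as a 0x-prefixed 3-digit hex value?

0x42D

reg_0 = 0xD18
clock 1: out=0, reg = 0x68C
clock 2: out=0, reg = 0xB46
clock 3: out=0, reg = 0x5A3
clock 4: out=1, reg = 0x2D1
clock 5: out=1, reg = 0x168
clock 6: out=0, reg = 0x0B4
clock 7: out=0, reg = 0x85A
clock 8: out=0, reg = 0x42D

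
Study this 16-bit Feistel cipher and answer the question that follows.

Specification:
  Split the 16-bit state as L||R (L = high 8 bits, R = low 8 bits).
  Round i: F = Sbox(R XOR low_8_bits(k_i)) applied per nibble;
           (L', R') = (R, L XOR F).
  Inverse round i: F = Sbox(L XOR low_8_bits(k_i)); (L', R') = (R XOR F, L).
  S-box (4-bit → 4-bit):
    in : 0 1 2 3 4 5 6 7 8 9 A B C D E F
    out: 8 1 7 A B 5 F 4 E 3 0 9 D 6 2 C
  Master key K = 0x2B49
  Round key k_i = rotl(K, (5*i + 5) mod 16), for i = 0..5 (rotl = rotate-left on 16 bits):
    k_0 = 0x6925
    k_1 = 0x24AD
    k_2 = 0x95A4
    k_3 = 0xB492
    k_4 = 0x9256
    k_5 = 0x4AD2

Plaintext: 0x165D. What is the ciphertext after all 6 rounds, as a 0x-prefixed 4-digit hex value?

0x5588

s_0 = plaintext = 0x165D
s_1 = Round(s_0, k_0) = 0x5D58
s_2 = Round(s_1, k_1) = 0x5898
s_3 = Round(s_2, k_2) = 0x98F5
s_4 = Round(s_3, k_3) = 0xF56C
s_5 = Round(s_4, k_4) = 0x6C55
s_6 = Round(s_5, k_5) = 0x5588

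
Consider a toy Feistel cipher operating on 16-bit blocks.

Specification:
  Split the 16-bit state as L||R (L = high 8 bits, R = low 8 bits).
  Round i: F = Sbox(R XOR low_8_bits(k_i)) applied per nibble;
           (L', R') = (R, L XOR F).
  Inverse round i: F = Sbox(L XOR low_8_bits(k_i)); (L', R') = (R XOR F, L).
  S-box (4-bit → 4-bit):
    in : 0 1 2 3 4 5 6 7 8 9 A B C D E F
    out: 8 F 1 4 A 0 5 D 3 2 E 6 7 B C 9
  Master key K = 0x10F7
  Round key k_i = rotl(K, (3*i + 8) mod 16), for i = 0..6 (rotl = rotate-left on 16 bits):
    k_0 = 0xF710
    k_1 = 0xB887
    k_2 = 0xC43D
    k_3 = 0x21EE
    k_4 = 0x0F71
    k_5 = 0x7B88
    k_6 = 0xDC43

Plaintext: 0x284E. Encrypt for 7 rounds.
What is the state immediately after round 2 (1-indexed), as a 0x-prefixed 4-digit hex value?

0x24AA

s_0 = plaintext = 0x284E
s_1 = Round(s_0, k_0) = 0x4E24
s_2 = Round(s_1, k_1) = 0x24AA
s_3 = Round(s_2, k_2) = 0xAA09
s_4 = Round(s_3, k_3) = 0x0967
s_5 = Round(s_4, k_4) = 0x67FC
s_6 = Round(s_5, k_5) = 0xFCBD
s_7 = Round(s_6, k_6) = 0xBD60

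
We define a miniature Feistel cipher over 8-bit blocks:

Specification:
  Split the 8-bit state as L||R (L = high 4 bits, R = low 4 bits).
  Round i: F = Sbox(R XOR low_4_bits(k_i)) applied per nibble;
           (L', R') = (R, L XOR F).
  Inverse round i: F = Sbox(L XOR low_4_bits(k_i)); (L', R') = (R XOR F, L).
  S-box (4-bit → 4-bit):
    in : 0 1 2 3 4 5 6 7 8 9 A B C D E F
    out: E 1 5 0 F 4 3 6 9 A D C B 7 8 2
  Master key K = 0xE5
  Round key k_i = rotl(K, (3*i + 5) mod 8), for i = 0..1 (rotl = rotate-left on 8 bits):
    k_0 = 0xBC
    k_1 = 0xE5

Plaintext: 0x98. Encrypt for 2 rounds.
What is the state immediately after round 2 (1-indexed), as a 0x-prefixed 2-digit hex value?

0x68

s_0 = plaintext = 0x98
s_1 = Round(s_0, k_0) = 0x86
s_2 = Round(s_1, k_1) = 0x68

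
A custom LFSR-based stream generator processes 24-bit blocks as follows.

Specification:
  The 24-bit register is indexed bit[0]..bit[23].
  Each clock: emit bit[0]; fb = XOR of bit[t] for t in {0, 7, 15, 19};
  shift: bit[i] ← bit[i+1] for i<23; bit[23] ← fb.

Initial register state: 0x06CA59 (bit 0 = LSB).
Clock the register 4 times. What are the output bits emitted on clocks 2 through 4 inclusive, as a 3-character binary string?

reg_0 = 0x06CA59
clock 1: out=1, reg = 0x03652C
clock 2: out=0, reg = 0x01B296
clock 3: out=0, reg = 0x00D94B
clock 4: out=1, reg = 0x006CA5

001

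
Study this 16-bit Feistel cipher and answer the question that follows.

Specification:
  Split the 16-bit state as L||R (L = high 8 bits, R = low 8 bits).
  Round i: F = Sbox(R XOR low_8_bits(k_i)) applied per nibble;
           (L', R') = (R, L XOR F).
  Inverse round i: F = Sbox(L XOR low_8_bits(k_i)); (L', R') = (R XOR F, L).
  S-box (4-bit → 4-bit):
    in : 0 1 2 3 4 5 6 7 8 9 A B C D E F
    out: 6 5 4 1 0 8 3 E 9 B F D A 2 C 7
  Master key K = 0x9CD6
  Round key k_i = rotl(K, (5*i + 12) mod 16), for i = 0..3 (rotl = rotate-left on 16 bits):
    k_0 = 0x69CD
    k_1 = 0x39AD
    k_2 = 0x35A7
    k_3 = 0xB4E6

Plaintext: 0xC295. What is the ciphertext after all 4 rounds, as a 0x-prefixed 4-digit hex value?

0x3E7F

s_0 = plaintext = 0xC295
s_1 = Round(s_0, k_0) = 0x954B
s_2 = Round(s_1, k_1) = 0x4B56
s_3 = Round(s_2, k_2) = 0x563E
s_4 = Round(s_3, k_3) = 0x3E7F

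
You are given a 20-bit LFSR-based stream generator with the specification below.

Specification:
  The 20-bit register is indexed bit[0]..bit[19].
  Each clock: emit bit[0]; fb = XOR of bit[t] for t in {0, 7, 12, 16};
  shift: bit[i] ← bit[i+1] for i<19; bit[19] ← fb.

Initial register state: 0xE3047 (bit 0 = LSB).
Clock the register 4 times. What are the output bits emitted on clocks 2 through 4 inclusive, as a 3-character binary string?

reg_0 = 0xE3047
clock 1: out=1, reg = 0x71823
clock 2: out=1, reg = 0xB8C11
clock 3: out=1, reg = 0x5C608
clock 4: out=0, reg = 0xAE304

110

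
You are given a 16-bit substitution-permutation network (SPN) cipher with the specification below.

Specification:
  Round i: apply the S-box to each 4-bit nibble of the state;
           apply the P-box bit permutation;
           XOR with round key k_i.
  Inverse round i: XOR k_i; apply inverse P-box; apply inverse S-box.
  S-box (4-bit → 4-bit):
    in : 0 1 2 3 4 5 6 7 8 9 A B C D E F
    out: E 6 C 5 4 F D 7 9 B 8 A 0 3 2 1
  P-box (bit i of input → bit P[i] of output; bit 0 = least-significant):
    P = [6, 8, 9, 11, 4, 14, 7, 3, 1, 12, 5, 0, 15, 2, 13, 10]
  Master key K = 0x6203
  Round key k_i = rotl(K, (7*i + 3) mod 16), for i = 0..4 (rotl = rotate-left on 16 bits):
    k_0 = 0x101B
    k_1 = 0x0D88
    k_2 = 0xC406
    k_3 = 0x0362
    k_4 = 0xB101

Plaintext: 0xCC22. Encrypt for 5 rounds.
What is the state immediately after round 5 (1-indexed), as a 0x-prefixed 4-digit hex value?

s_0 = plaintext = 0xCC22
s_1 = Round(s_0, k_0) = 0x1A93
s_2 = Round(s_1, k_1) = 0x6FD5
s_3 = Round(s_2, k_2) = 0x2B54
s_4 = Round(s_3, k_3) = 0x75FB
s_5 = Round(s_4, k_4) = 0x0836

0x0836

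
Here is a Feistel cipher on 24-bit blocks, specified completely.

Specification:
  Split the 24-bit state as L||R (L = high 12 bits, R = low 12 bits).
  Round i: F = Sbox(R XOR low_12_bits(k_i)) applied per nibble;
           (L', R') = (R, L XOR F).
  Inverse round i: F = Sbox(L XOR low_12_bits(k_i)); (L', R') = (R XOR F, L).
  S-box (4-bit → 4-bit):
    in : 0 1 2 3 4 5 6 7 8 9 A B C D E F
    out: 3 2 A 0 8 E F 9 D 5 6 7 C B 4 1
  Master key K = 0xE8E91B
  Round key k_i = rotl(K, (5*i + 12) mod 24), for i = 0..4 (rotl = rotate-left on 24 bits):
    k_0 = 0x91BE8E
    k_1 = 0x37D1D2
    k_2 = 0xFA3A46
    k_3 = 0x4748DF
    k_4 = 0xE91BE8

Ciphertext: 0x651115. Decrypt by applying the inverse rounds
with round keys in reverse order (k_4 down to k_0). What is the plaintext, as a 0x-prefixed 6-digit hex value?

0x3314AB

s_0 = ciphertext = 0x651115
s_1 = InvRound(s_0, k_4) = 0xA60651
s_2 = InvRound(s_1, k_3) = 0xC20A60
s_3 = InvRound(s_2, k_2) = 0x59FC20
s_4 = InvRound(s_3, k_1) = 0x4AB59F
s_5 = InvRound(s_4, k_0) = 0x3314AB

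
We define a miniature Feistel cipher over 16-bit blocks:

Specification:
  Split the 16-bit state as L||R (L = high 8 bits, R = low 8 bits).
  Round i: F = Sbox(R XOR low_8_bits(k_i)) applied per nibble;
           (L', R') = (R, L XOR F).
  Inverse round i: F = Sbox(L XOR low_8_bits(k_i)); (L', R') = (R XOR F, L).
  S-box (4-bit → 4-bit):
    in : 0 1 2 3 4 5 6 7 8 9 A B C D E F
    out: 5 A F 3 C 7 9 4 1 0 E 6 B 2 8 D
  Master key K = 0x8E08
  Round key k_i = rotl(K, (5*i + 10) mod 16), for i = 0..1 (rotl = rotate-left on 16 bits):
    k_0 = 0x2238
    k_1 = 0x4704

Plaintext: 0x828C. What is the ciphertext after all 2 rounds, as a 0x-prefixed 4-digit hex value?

s_0 = plaintext = 0x828C
s_1 = Round(s_0, k_0) = 0x8CEE
s_2 = Round(s_1, k_1) = 0xEE02

0xEE02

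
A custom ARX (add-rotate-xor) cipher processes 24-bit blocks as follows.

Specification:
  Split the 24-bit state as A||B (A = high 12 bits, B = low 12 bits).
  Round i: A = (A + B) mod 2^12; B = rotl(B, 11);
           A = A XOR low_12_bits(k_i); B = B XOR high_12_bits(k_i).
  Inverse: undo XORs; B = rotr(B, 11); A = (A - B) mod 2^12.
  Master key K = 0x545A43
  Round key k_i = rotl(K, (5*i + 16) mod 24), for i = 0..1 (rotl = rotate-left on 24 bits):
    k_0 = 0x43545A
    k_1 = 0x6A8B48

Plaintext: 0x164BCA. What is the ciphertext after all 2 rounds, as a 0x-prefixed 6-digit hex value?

s_0 = plaintext = 0x164BCA
s_1 = Round(s_0, k_0) = 0x9741D0
s_2 = Round(s_1, k_1) = 0x00C640

0x00C640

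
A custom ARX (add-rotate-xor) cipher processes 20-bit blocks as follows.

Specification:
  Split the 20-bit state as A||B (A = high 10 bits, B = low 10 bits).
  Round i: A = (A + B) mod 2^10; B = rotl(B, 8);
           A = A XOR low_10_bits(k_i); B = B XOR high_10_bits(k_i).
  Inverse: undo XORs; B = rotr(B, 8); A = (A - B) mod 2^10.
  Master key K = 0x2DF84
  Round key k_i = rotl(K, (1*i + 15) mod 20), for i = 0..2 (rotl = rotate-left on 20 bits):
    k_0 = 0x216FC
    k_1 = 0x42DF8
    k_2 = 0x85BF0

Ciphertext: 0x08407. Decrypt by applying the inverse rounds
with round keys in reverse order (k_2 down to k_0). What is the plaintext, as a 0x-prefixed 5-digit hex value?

0x406C1

s_0 = ciphertext = 0x08407
s_1 = InvRound(s_0, k_2) = 0xE2C46
s_2 = InvRound(s_1, k_1) = 0x4F935
s_3 = InvRound(s_2, k_0) = 0x406C1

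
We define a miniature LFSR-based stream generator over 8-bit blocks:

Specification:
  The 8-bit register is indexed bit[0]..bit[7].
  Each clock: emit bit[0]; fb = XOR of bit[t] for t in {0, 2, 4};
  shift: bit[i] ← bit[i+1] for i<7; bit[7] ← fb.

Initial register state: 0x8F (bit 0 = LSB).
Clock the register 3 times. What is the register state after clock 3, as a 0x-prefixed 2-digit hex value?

0x91

reg_0 = 0x8F
clock 1: out=1, reg = 0x47
clock 2: out=1, reg = 0x23
clock 3: out=1, reg = 0x91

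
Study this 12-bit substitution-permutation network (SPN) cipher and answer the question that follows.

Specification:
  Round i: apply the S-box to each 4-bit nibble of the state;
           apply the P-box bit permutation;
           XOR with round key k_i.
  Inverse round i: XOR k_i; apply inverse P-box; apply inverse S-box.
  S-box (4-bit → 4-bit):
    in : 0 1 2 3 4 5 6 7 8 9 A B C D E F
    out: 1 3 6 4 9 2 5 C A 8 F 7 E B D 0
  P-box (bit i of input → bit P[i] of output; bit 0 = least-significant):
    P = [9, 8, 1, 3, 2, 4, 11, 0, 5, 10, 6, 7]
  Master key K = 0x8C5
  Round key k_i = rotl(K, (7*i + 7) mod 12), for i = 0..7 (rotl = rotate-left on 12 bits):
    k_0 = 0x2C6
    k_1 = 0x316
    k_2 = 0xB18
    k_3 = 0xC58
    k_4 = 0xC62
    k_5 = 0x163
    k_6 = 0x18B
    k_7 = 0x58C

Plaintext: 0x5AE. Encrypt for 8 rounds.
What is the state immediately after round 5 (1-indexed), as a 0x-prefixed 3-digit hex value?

0x7A4

s_0 = plaintext = 0x5AE
s_1 = Round(s_0, k_0) = 0xCD9
s_2 = Round(s_1, k_1) = 0x7CB
s_3 = Round(s_2, k_2) = 0x0CB
s_4 = Round(s_3, k_3) = 0x76B
s_5 = Round(s_4, k_4) = 0x7A4
s_6 = Round(s_5, k_5) = 0xBBE
s_7 = Round(s_6, k_6) = 0xFF5
s_8 = Round(s_7, k_7) = 0x48C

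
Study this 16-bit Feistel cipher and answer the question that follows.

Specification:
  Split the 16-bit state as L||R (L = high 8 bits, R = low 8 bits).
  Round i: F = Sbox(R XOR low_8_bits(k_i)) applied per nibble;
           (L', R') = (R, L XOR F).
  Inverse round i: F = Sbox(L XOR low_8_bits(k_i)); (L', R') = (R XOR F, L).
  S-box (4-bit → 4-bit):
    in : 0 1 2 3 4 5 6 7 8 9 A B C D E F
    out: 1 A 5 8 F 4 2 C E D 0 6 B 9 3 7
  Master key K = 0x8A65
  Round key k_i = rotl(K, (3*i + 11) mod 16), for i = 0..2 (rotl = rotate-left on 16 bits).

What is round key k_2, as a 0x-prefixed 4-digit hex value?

0x14CB

K = 0x8A65
k_0 = rotl(K, (3*0+11) mod 16) = rotl(K, 11) = 0x2C53
k_1 = rotl(K, (3*1+11) mod 16) = rotl(K, 14) = 0x6299
k_2 = rotl(K, (3*2+11) mod 16) = rotl(K, 1) = 0x14CB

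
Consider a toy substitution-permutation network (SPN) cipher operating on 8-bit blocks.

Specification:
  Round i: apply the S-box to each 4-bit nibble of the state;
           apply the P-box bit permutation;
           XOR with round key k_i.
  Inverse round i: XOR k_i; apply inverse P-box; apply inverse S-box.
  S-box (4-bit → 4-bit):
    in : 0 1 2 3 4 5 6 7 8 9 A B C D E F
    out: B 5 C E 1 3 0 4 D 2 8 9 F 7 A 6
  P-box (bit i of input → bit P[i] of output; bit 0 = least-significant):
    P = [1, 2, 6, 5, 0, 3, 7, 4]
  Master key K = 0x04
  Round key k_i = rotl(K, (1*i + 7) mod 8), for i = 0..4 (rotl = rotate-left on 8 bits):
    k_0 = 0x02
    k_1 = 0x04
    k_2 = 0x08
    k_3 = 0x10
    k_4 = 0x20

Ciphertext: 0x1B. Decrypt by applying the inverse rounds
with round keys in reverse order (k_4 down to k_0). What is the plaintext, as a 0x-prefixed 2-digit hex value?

s_0 = ciphertext = 0x1B
s_1 = InvRound(s_0, k_4) = 0x0B
s_2 = InvRound(s_1, k_3) = 0x04
s_3 = InvRound(s_2, k_2) = 0x99
s_4 = InvRound(s_3, k_1) = 0xC9
s_5 = InvRound(s_4, k_0) = 0xD1

0xD1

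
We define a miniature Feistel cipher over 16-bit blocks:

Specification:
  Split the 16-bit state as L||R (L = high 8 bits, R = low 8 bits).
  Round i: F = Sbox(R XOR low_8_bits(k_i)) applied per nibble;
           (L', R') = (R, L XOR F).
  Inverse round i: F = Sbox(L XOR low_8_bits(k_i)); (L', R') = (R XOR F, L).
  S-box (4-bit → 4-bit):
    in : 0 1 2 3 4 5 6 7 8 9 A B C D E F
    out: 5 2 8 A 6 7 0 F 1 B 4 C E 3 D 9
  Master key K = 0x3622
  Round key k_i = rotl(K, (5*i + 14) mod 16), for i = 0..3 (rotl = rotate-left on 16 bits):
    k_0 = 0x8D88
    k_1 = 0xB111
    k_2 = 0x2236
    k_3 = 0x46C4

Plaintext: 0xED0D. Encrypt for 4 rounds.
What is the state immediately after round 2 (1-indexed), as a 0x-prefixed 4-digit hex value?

0xFAD1

s_0 = plaintext = 0xED0D
s_1 = Round(s_0, k_0) = 0x0DFA
s_2 = Round(s_1, k_1) = 0xFAD1
s_3 = Round(s_2, k_2) = 0xD125
s_4 = Round(s_3, k_3) = 0x2503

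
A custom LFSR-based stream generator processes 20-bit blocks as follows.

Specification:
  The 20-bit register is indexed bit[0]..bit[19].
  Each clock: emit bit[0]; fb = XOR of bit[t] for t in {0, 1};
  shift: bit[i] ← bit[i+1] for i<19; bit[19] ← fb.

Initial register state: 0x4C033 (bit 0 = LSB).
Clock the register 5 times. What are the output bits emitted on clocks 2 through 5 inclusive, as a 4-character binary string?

reg_0 = 0x4C033
clock 1: out=1, reg = 0x26019
clock 2: out=1, reg = 0x9300C
clock 3: out=0, reg = 0x49806
clock 4: out=0, reg = 0xA4C03
clock 5: out=1, reg = 0x52601

1001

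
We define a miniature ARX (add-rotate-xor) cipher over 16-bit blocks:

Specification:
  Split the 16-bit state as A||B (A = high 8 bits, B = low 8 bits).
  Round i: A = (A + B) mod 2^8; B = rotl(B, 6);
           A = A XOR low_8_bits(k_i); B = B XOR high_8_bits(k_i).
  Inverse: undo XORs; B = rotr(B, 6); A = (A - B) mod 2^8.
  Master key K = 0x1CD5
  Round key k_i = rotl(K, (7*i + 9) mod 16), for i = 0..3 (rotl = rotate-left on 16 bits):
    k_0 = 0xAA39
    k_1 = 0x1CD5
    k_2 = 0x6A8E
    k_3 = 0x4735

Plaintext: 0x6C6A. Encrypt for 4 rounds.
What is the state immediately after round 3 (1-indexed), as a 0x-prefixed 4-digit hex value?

s_0 = plaintext = 0x6C6A
s_1 = Round(s_0, k_0) = 0xEF30
s_2 = Round(s_1, k_1) = 0xCA10
s_3 = Round(s_2, k_2) = 0x546E
s_4 = Round(s_3, k_3) = 0xF7DC

0x546E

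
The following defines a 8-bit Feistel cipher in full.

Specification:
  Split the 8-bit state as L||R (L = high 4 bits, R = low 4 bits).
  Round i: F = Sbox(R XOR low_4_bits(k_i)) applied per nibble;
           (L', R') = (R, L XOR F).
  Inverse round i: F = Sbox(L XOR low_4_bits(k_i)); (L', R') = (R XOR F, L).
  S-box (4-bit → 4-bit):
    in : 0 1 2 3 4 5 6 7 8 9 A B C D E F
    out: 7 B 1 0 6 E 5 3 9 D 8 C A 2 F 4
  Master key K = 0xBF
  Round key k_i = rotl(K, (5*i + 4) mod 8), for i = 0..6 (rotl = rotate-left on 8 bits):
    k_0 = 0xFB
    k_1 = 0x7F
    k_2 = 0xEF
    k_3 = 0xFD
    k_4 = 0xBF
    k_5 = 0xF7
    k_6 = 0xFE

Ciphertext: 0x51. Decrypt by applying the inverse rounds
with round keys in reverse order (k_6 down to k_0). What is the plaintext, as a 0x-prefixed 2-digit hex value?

0x09

s_0 = ciphertext = 0x51
s_1 = InvRound(s_0, k_6) = 0xD5
s_2 = InvRound(s_1, k_5) = 0xDD
s_3 = InvRound(s_2, k_4) = 0xCD
s_4 = InvRound(s_3, k_3) = 0x6C
s_5 = InvRound(s_4, k_2) = 0x16
s_6 = InvRound(s_5, k_1) = 0x91
s_7 = InvRound(s_6, k_0) = 0x09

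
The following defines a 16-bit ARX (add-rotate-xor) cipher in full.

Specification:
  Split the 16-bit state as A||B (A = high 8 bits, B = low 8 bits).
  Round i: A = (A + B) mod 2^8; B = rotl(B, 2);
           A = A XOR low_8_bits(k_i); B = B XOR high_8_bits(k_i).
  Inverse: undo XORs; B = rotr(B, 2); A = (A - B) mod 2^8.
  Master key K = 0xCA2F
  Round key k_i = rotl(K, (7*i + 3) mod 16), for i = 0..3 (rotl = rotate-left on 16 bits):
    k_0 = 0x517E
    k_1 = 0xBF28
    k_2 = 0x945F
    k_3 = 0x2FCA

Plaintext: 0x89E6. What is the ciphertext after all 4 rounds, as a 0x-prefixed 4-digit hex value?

0x5434

s_0 = plaintext = 0x89E6
s_1 = Round(s_0, k_0) = 0x11CA
s_2 = Round(s_1, k_1) = 0xF394
s_3 = Round(s_2, k_2) = 0xD8C6
s_4 = Round(s_3, k_3) = 0x5434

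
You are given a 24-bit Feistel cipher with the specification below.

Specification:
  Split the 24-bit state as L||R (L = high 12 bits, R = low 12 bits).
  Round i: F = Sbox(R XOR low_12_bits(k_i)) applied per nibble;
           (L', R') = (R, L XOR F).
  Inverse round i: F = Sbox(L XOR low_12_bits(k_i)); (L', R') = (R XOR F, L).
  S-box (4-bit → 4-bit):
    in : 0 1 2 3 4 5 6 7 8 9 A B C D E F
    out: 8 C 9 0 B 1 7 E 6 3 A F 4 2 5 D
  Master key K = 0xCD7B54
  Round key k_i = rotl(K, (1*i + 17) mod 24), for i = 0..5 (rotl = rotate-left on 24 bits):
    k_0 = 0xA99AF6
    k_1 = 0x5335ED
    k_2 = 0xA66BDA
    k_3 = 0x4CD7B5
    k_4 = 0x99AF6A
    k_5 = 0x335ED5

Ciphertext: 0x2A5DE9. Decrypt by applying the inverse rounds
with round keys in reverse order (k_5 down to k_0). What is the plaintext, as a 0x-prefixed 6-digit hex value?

s_0 = ciphertext = 0x2A5DE9
s_1 = InvRound(s_0, k_5) = 0x9012A5
s_2 = InvRound(s_1, k_4) = 0x5DA901
s_3 = InvRound(s_2, k_3) = 0x07C5DA
s_4 = InvRound(s_3, k_2) = 0xA7D07C
s_5 = InvRound(s_4, k_1) = 0xD44A7D
s_6 = InvRound(s_5, k_0) = 0x484D44

0x484D44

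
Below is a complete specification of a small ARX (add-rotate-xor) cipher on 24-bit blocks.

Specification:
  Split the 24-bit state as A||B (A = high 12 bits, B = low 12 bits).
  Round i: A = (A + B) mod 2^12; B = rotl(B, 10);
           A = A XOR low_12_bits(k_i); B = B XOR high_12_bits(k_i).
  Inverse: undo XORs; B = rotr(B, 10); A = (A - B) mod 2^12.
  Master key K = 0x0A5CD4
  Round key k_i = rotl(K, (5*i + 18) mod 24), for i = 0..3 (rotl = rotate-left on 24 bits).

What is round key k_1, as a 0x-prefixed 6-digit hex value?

K = 0x0A5CD4
k_0 = rotl(K, (5*0+18) mod 24) = rotl(K, 18) = 0x502973
k_1 = rotl(K, (5*1+18) mod 24) = rotl(K, 23) = 0x052E6A

0x052E6A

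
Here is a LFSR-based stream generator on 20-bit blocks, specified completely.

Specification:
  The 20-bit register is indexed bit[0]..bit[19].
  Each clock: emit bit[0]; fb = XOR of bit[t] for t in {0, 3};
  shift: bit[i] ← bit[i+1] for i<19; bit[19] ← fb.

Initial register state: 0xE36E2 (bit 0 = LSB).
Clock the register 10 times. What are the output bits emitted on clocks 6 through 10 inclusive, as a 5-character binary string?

11101

reg_0 = 0xE36E2
clock 1: out=0, reg = 0x71B71
clock 2: out=1, reg = 0xB8DB8
clock 3: out=0, reg = 0xDC6DC
clock 4: out=0, reg = 0xEE36E
clock 5: out=0, reg = 0xF71B7
clock 6: out=1, reg = 0xFB8DB
clock 7: out=1, reg = 0x7DC6D
clock 8: out=1, reg = 0x3EE36
clock 9: out=0, reg = 0x1F71B
clock 10: out=1, reg = 0x0FB8D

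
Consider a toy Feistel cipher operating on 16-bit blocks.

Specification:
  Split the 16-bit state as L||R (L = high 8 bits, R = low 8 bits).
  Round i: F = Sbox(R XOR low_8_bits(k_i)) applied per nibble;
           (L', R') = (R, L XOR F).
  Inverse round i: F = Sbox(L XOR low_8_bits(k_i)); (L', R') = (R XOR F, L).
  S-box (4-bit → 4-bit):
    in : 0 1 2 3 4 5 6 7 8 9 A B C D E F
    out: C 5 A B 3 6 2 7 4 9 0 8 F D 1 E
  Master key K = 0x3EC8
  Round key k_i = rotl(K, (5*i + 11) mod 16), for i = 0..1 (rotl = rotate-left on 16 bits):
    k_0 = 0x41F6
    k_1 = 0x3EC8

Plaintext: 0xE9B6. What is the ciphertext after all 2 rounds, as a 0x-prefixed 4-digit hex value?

0xD5EB

s_0 = plaintext = 0xE9B6
s_1 = Round(s_0, k_0) = 0xB6D5
s_2 = Round(s_1, k_1) = 0xD5EB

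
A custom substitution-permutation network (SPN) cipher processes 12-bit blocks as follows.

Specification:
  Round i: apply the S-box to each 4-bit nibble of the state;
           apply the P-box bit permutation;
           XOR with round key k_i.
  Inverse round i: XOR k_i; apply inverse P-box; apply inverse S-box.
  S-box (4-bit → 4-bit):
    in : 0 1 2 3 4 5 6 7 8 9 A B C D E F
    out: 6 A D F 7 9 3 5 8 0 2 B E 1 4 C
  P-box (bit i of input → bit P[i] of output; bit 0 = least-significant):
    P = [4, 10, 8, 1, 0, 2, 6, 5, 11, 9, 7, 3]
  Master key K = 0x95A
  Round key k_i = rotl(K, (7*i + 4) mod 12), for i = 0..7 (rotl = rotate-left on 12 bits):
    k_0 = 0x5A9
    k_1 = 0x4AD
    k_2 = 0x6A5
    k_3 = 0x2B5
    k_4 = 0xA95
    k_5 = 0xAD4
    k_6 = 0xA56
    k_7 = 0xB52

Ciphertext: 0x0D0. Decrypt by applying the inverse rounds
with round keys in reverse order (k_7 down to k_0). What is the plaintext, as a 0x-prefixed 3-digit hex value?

s_0 = ciphertext = 0x0D0
s_1 = InvRound(s_0, k_7) = 0x49F
s_2 = InvRound(s_1, k_6) = 0x37A
s_3 = InvRound(s_2, k_5) = 0x21F
s_4 = InvRound(s_3, k_4) = 0x298
s_5 = InvRound(s_4, k_3) = 0x8B9
s_6 = InvRound(s_5, k_2) = 0xBA6
s_7 = InvRound(s_6, k_1) = 0xBDC
s_8 = InvRound(s_7, k_0) = 0x636

0x636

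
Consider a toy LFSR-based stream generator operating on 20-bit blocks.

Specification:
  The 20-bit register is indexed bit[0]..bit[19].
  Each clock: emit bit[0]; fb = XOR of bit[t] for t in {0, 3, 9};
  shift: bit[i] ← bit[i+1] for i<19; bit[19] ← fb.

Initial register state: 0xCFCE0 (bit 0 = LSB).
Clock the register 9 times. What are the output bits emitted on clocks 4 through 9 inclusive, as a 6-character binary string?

001110

reg_0 = 0xCFCE0
clock 1: out=0, reg = 0x67E70
clock 2: out=0, reg = 0xB3F38
clock 3: out=0, reg = 0x59F9C
clock 4: out=0, reg = 0x2CFCE
clock 5: out=0, reg = 0x167E7
clock 6: out=1, reg = 0x0B3F3
clock 7: out=1, reg = 0x059F9
clock 8: out=1, reg = 0x02CFC
clock 9: out=0, reg = 0x8167E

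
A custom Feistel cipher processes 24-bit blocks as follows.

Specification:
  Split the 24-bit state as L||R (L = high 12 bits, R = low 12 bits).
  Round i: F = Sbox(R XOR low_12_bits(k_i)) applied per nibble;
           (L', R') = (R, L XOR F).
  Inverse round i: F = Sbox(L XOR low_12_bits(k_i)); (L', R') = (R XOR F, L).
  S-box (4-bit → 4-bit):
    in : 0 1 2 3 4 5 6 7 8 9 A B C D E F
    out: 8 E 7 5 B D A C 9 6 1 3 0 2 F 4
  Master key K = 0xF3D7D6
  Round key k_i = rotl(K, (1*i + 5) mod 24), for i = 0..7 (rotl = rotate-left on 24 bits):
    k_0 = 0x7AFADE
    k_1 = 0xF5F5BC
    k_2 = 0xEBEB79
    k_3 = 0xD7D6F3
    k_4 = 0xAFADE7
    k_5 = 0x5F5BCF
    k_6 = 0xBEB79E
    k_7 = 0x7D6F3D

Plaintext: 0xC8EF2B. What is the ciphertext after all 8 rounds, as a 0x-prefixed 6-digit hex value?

s_0 = plaintext = 0xC8EF2B
s_1 = Round(s_0, k_0) = 0xF2B1C3
s_2 = Round(s_1, k_1) = 0x1C34EF
s_3 = Round(s_2, k_2) = 0x4EF5A9
s_4 = Round(s_3, k_3) = 0x5A913E
s_5 = Round(s_4, k_4) = 0x13E58F
s_6 = Round(s_5, k_5) = 0x58FE86
s_7 = Round(s_6, k_6) = 0xE86366
s_8 = Round(s_7, k_7) = 0x366E55

0x366E55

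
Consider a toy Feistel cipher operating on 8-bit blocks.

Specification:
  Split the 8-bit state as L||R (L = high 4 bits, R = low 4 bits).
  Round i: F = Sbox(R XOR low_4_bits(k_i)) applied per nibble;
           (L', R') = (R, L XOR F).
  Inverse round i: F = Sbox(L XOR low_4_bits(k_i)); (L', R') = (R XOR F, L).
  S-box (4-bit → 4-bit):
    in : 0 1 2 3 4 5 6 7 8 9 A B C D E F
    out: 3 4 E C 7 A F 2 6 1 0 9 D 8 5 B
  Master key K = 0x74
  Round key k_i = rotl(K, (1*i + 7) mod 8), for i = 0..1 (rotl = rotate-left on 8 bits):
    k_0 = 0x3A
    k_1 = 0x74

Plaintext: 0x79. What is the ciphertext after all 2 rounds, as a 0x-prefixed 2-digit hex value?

s_0 = plaintext = 0x79
s_1 = Round(s_0, k_0) = 0x9B
s_2 = Round(s_1, k_1) = 0xB2

0xB2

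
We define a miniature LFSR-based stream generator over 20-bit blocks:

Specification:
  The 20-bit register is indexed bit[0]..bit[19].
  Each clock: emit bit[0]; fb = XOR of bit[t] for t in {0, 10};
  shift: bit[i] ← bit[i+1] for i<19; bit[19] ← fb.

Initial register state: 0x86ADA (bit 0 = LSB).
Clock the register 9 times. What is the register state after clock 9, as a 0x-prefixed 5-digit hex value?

reg_0 = 0x86ADA
clock 1: out=0, reg = 0x4356D
clock 2: out=1, reg = 0x21AB6
clock 3: out=0, reg = 0x10D5B
clock 4: out=1, reg = 0x086AD
clock 5: out=1, reg = 0x04356
clock 6: out=0, reg = 0x021AB
clock 7: out=1, reg = 0x810D5
clock 8: out=1, reg = 0xC086A
clock 9: out=0, reg = 0x60435

0x60435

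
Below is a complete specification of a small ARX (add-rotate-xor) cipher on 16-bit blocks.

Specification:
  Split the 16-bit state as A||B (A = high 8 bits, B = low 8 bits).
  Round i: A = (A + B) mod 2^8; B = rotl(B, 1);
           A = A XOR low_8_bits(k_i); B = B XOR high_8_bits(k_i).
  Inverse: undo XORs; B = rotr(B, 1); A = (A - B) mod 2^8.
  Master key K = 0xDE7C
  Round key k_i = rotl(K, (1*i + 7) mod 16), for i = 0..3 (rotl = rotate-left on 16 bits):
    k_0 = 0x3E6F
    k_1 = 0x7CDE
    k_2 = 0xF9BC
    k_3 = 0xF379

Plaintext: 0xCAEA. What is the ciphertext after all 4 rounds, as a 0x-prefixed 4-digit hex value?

0x54AE

s_0 = plaintext = 0xCAEA
s_1 = Round(s_0, k_0) = 0xDBEB
s_2 = Round(s_1, k_1) = 0x18AB
s_3 = Round(s_2, k_2) = 0x7FAE
s_4 = Round(s_3, k_3) = 0x54AE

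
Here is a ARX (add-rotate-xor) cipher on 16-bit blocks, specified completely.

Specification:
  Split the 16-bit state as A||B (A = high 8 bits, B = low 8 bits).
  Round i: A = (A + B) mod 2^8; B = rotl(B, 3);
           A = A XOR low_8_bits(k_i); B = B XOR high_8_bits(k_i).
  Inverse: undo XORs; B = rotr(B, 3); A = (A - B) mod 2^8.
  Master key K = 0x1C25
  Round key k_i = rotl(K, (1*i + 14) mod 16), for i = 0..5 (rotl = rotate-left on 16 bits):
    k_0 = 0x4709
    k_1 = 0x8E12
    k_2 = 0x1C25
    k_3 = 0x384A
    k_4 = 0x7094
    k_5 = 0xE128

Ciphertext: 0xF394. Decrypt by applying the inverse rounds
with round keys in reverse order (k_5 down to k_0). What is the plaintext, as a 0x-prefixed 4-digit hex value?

0xF8E2

s_0 = ciphertext = 0xF394
s_1 = InvRound(s_0, k_5) = 0x2DAE
s_2 = InvRound(s_1, k_4) = 0xDEDB
s_3 = InvRound(s_2, k_3) = 0x187C
s_4 = InvRound(s_3, k_2) = 0x310C
s_5 = InvRound(s_4, k_1) = 0xD350
s_6 = InvRound(s_5, k_0) = 0xF8E2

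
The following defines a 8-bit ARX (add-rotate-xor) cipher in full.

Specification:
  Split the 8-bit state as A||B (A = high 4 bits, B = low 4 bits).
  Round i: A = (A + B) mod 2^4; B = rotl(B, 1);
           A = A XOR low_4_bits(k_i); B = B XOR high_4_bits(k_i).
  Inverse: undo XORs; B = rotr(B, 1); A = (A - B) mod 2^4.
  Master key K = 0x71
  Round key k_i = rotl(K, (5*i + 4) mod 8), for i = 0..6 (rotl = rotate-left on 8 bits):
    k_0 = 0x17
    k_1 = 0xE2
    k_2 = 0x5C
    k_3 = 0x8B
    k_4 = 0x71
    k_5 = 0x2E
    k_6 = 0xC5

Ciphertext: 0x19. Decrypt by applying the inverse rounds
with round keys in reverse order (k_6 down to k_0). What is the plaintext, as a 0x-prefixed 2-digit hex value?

s_0 = ciphertext = 0x19
s_1 = InvRound(s_0, k_6) = 0xAA
s_2 = InvRound(s_1, k_5) = 0x04
s_3 = InvRound(s_2, k_4) = 0x89
s_4 = InvRound(s_3, k_3) = 0xB8
s_5 = InvRound(s_4, k_2) = 0x9E
s_6 = InvRound(s_5, k_1) = 0xB0
s_7 = InvRound(s_6, k_0) = 0x48

0x48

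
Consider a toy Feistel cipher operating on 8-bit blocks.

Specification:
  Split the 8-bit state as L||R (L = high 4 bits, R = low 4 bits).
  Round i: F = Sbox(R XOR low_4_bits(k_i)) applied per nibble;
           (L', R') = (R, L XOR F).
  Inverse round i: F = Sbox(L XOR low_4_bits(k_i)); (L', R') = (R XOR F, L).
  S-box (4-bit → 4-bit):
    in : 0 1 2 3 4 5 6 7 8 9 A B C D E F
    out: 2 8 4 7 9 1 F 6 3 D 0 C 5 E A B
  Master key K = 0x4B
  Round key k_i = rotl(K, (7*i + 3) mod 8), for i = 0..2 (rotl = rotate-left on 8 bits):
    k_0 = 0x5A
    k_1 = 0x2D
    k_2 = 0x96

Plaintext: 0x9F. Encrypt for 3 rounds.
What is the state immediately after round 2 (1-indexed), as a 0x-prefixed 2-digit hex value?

0x8E

s_0 = plaintext = 0x9F
s_1 = Round(s_0, k_0) = 0xF8
s_2 = Round(s_1, k_1) = 0x8E
s_3 = Round(s_2, k_2) = 0xEB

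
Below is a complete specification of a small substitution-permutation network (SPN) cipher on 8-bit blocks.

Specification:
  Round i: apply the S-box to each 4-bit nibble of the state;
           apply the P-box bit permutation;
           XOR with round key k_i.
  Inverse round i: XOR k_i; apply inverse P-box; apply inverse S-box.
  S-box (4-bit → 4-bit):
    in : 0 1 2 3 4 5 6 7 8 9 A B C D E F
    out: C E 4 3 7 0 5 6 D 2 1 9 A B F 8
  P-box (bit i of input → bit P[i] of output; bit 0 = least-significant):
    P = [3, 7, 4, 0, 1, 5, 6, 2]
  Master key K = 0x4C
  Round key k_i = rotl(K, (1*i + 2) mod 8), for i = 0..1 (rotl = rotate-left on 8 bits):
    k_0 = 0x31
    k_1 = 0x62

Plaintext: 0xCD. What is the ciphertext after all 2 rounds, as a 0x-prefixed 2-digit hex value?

0xC3

s_0 = plaintext = 0xCD
s_1 = Round(s_0, k_0) = 0x9C
s_2 = Round(s_1, k_1) = 0xC3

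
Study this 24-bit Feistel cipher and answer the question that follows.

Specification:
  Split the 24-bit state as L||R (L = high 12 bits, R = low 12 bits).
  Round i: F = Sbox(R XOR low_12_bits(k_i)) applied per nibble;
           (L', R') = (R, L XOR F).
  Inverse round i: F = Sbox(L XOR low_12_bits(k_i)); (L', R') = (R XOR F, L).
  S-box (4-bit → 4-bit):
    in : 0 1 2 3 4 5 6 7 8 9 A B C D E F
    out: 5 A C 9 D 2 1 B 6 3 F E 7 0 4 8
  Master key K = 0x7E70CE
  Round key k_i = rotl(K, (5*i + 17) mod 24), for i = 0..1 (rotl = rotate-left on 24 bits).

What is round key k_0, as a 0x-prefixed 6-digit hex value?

0x9CFCE1

K = 0x7E70CE
k_0 = rotl(K, (5*0+17) mod 24) = rotl(K, 17) = 0x9CFCE1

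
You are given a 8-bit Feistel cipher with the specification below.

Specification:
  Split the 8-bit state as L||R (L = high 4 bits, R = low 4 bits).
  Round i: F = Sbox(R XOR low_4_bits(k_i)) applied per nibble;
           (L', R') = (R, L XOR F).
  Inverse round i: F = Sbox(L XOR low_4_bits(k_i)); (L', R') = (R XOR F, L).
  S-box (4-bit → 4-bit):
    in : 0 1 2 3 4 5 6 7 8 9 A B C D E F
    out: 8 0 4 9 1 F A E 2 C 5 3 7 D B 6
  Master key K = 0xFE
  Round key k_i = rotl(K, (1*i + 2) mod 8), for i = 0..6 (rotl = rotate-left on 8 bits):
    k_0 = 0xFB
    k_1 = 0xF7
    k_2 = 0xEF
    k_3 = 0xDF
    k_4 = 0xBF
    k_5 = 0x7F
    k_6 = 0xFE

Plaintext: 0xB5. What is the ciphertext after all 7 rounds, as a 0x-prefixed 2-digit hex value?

0x20

s_0 = plaintext = 0xB5
s_1 = Round(s_0, k_0) = 0x50
s_2 = Round(s_1, k_1) = 0x0B
s_3 = Round(s_2, k_2) = 0xB1
s_4 = Round(s_3, k_3) = 0x10
s_5 = Round(s_4, k_4) = 0x07
s_6 = Round(s_5, k_5) = 0x72
s_7 = Round(s_6, k_6) = 0x20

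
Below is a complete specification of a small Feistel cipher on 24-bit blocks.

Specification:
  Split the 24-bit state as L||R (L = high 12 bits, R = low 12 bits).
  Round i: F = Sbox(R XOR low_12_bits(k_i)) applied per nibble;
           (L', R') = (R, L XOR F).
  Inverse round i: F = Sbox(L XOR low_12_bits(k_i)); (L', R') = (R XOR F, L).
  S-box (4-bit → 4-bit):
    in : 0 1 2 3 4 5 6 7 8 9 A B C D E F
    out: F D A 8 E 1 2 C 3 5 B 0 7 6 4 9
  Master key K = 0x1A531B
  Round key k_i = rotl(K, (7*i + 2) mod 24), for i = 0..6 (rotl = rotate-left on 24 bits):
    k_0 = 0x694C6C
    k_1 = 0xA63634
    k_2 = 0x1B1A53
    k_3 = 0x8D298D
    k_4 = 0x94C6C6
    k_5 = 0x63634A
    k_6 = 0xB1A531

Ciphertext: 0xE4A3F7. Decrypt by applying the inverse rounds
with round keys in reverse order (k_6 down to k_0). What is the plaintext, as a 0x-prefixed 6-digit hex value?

s_0 = ciphertext = 0xE4A3F7
s_1 = InvRound(s_0, k_6) = 0x337E4A
s_2 = InvRound(s_1, k_5) = 0x18C337
s_3 = InvRound(s_2, k_4) = 0xFDC18C
s_4 = InvRound(s_3, k_3) = 0x391FDC
s_5 = InvRound(s_4, k_2) = 0xAA6391
s_6 = InvRound(s_5, k_1) = 0x4CBAA6
s_7 = InvRound(s_6, k_0) = 0x91A4CB

0x91A4CB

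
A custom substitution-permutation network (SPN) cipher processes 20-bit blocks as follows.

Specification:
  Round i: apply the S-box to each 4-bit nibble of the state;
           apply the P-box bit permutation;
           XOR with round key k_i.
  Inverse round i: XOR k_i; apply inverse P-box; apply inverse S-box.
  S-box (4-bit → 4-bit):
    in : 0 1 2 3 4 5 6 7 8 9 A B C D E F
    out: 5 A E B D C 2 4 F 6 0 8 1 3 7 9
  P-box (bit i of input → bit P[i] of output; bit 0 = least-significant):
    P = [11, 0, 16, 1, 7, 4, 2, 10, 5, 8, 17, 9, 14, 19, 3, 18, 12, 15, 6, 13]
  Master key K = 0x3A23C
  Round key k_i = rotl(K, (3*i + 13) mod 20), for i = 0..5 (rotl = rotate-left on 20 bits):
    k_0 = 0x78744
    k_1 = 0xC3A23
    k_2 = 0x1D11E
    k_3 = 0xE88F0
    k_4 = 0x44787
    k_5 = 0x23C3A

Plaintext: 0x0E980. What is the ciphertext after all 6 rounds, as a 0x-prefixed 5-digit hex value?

s_0 = plaintext = 0x0E980
s_1 = Round(s_0, k_0) = 0xCDA98
s_2 = Round(s_1, k_1) = 0x56234
s_3 = Round(s_2, k_2) = 0xAFECC
s_4 = Round(s_3, k_3) = 0x8C150
s_5 = Round(s_4, k_4) = 0x5B8C3
s_6 = Round(s_5, k_5) = 0x417D9

0x417D9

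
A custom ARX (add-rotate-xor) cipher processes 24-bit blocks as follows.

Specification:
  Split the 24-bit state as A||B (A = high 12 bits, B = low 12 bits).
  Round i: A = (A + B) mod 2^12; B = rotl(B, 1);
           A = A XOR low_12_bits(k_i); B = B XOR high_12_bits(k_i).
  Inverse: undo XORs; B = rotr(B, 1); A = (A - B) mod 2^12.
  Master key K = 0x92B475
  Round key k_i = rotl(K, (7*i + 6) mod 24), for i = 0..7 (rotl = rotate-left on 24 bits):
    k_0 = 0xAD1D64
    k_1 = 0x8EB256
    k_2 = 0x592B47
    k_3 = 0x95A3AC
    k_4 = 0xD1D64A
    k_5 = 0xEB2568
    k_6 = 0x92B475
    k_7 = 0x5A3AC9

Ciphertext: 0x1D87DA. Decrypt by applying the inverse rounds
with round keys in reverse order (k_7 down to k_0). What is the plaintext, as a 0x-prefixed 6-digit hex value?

s_0 = ciphertext = 0x1D87DA
s_1 = InvRound(s_0, k_7) = 0x1D593C
s_2 = InvRound(s_1, k_6) = 0xD9580B
s_3 = InvRound(s_2, k_5) = 0xDA1B5C
s_4 = InvRound(s_3, k_4) = 0x0CBB20
s_5 = InvRound(s_4, k_3) = 0x22A13D
s_6 = InvRound(s_5, k_2) = 0xF16A57
s_7 = InvRound(s_6, k_1) = 0xBE215E
s_8 = InvRound(s_7, k_0) = 0x8BFDC7

0x8BFDC7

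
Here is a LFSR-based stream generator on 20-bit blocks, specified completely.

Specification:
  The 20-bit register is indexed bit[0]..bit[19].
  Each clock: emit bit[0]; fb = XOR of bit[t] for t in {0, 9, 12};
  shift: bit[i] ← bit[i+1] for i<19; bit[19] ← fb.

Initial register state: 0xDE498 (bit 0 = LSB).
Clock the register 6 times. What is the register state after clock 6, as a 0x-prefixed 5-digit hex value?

reg_0 = 0xDE498
clock 1: out=0, reg = 0x6F24C
clock 2: out=0, reg = 0x37926
clock 3: out=0, reg = 0x9BC93
clock 4: out=1, reg = 0x4DE49
clock 5: out=1, reg = 0xA6F24
clock 6: out=0, reg = 0xD3792

0xD3792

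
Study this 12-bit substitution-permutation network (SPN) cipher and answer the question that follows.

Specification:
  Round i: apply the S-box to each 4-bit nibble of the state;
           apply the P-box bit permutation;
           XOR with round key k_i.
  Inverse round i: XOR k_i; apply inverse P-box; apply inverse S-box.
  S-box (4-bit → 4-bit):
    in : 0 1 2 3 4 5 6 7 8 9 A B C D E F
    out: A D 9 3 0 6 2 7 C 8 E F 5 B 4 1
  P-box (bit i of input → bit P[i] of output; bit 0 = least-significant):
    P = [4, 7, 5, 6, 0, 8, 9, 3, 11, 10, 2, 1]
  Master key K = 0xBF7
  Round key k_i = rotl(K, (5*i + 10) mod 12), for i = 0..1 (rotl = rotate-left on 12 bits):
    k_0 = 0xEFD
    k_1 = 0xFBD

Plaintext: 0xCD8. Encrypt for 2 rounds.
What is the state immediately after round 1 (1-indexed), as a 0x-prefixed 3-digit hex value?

0x790

s_0 = plaintext = 0xCD8
s_1 = Round(s_0, k_0) = 0x790
s_2 = Round(s_1, k_1) = 0x371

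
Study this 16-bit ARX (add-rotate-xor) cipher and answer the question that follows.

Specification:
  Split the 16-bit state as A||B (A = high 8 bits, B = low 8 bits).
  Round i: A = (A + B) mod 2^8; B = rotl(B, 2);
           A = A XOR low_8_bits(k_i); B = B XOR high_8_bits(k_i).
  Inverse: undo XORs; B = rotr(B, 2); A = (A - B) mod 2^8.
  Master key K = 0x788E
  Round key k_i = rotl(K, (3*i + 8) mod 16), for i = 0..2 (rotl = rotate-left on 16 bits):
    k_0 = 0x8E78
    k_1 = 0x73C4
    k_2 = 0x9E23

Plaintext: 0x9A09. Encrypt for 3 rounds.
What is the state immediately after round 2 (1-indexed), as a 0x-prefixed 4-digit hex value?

0x41D9

s_0 = plaintext = 0x9A09
s_1 = Round(s_0, k_0) = 0xDBAA
s_2 = Round(s_1, k_1) = 0x41D9
s_3 = Round(s_2, k_2) = 0x39F9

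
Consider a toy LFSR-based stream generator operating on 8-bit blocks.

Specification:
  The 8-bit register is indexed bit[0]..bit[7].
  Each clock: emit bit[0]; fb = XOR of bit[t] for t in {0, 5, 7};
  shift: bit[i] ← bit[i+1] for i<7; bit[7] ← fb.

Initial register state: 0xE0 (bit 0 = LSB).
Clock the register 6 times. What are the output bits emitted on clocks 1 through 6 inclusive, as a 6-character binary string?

reg_0 = 0xE0
clock 1: out=0, reg = 0x70
clock 2: out=0, reg = 0xB8
clock 3: out=0, reg = 0x5C
clock 4: out=0, reg = 0x2E
clock 5: out=0, reg = 0x97
clock 6: out=1, reg = 0x4B

000001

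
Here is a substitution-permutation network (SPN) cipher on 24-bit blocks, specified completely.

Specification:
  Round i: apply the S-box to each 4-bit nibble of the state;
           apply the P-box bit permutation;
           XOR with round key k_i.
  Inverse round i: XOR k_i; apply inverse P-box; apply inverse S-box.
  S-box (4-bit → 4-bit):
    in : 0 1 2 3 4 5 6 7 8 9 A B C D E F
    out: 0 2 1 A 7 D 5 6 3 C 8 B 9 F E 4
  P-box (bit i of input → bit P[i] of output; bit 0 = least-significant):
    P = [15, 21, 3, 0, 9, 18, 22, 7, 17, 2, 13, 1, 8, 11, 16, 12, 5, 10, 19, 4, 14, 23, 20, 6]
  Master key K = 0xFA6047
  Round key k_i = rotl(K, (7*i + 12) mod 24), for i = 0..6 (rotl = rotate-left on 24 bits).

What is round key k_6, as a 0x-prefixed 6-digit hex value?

0x9811FE

K = 0xFA6047
k_0 = rotl(K, (7*0+12) mod 24) = rotl(K, 12) = 0x047FA6
k_1 = rotl(K, (7*1+12) mod 24) = rotl(K, 19) = 0x3FD302
k_2 = rotl(K, (7*2+12) mod 24) = rotl(K, 2) = 0xE9811F
k_3 = rotl(K, (7*3+12) mod 24) = rotl(K, 9) = 0xC08FF4
k_4 = rotl(K, (7*4+12) mod 24) = rotl(K, 16) = 0x47FA60
k_5 = rotl(K, (7*5+12) mod 24) = rotl(K, 23) = 0xFD3023
k_6 = rotl(K, (7*6+12) mod 24) = rotl(K, 6) = 0x9811FE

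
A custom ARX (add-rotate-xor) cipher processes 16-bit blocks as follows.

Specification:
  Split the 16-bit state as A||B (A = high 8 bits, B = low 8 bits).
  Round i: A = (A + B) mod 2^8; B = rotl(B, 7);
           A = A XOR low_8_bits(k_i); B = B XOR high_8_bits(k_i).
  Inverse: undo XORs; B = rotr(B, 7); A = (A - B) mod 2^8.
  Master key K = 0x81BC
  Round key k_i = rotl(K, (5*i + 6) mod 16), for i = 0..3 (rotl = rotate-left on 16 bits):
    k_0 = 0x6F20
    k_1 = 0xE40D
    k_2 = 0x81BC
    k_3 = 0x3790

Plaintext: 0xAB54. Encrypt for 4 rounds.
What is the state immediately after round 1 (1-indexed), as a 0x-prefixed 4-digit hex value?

0xDF45

s_0 = plaintext = 0xAB54
s_1 = Round(s_0, k_0) = 0xDF45
s_2 = Round(s_1, k_1) = 0x2946
s_3 = Round(s_2, k_2) = 0xD3A2
s_4 = Round(s_3, k_3) = 0xE566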